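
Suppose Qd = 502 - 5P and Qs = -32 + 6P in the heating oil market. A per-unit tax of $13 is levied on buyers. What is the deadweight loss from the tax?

Pre-tax equilibrium: P* = 534/11, Q* = 2852/11.
Tax on buyers shifts demand to Qd = 502 − 5(P + 13) = 437 - 5P.
437 - 5P = -32 + 6P gives seller price Ps = 469/11; buyers pay Pb = 469/11 + 13 = 612/11.
New quantity: Q = 502 − 5(612/11) = 2462/11.
DWL = ½ × 13 × (2852/11 − 2462/11) = 2535/11.

Deadweight loss = 2535/11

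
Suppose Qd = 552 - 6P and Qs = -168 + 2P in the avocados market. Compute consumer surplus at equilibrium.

Consumer surplus = 12

Equilibrium: 552 - 6P = -168 + 2P gives P* = 90, Q* = 12.
Demand choke price (Qd = 0): P = 92.
CS = ½(92 − 90)(12) = 12.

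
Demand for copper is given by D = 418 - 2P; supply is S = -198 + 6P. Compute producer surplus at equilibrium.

Producer surplus = 5808

Equilibrium: 418 - 2P = -198 + 6P gives P* = 77, Q* = 264.
Supply starts at P = 33 (where S = 0).
PS = ½(77 − 33)(264) = 5808.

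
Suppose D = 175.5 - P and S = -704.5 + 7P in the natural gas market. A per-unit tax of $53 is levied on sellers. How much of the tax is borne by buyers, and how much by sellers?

Pre-tax equilibrium: P* = 110, Q* = 65.5.
Tax on sellers shifts supply to S = -704.5 + 7(P − 53) = -1075.5 + 7P.
175.5 - P = -1075.5 + 7P gives buyer price Pb = 156.375; sellers receive Ps = 156.375 − 53 = 103.375.
New quantity: Q = 175.5 − 1(156.375) = 19.125.
Buyer burden = 156.375 − 110 = 46.375; seller burden = 110 − 103.375 = 6.625.

Buyers bear $46.375, sellers bear $6.625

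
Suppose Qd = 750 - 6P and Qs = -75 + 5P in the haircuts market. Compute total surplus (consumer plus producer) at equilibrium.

Equilibrium: 750 - 6P = -75 + 5P gives P* = 75, Q* = 300.
Demand choke price: P = 125; supply starts at P = 15.
CS = ½(125 − 75)(300) = 7500; PS = ½(75 − 15)(300) = 9000.

Total surplus = 16500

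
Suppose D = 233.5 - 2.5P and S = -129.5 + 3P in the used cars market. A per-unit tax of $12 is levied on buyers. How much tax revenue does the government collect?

Pre-tax equilibrium: P* = 66, Q* = 68.5.
Tax on buyers shifts demand to D = 233.5 − 2.5(P + 12) = 203.5 - 2.5P.
203.5 - 2.5P = -129.5 + 3P gives seller price Ps = 666/11; buyers pay Pb = 666/11 + 12 = 798/11.
New quantity: Q = 233.5 − 2.5(798/11) = 1147/22.
Revenue = 12 × 1147/22 = 6882/11.

Tax revenue = 6882/11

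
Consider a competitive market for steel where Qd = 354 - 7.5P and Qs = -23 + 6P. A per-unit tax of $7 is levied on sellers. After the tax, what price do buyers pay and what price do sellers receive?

Buyers pay 838/27, sellers receive 649/27

Pre-tax equilibrium: P* = 754/27, Q* = 1301/9.
Tax on sellers shifts supply to Qs = -23 + 6(P − 7) = -65 + 6P.
354 - 7.5P = -65 + 6P gives buyer price Pb = 838/27; sellers receive Ps = 838/27 − 7 = 649/27.
New quantity: Q = 354 − 7.5(838/27) = 1091/9.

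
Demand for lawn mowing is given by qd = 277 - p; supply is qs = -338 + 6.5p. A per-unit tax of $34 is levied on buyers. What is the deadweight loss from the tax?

Pre-tax equilibrium: p* = 82, q* = 195.
Tax on buyers shifts demand to qd = 277 − 1(p + 34) = 243 - p.
243 - p = -338 + 6.5p gives seller price ps = 1162/15; buyers pay pb = 1162/15 + 34 = 1672/15.
New quantity: q = 277 − 1(1672/15) = 2483/15.
DWL = ½ × 34 × (195 − 2483/15) = 7514/15.

Deadweight loss = 7514/15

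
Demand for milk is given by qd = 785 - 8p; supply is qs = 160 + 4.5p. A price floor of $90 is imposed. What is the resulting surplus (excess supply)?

Equilibrium price would be p* = 50, so the floor at 90 binds.
At p = 90: qd = 65, qs = 565.
Surplus = 565 − 65 = 500.

Surplus = 500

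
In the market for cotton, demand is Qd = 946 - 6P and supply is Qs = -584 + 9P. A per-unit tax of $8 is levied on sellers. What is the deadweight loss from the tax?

Deadweight loss = 115.2

Pre-tax equilibrium: P* = 102, Q* = 334.
Tax on sellers shifts supply to Qs = -584 + 9(P − 8) = -656 + 9P.
946 - 6P = -656 + 9P gives buyer price Pb = 106.8; sellers receive Ps = 106.8 − 8 = 98.8.
New quantity: Q = 946 − 6(106.8) = 305.2.
DWL = ½ × 8 × (334 − 305.2) = 115.2.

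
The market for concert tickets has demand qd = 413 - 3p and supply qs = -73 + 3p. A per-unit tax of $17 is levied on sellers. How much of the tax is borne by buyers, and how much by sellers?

Buyers bear $8.5, sellers bear $8.5

Pre-tax equilibrium: p* = 81, q* = 170.
Tax on sellers shifts supply to qs = -73 + 3(p − 17) = -124 + 3p.
413 - 3p = -124 + 3p gives buyer price pb = 89.5; sellers receive ps = 89.5 − 17 = 72.5.
New quantity: q = 413 − 3(89.5) = 144.5.
Buyer burden = 89.5 − 81 = 8.5; seller burden = 81 − 72.5 = 8.5.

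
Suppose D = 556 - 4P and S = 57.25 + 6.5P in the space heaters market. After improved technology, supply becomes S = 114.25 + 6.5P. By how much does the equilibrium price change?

ΔP = -38/7

Original equilibrium: P* = 47.5, Q* = 366.
New equilibrium: 556 - 4P = 114.25 + 6.5P, so 441.75 = 10.5P and P' = 589/14; Q' = 556 − 4(589/14) = 2714/7.
Change in price: 589/14 − 47.5 = -38/7.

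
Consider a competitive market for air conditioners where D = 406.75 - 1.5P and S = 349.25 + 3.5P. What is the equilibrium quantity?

Q* = 389.5

Set D = S: 406.75 - 1.5P = 349.25 + 3.5P.
57.5 = 5P, so P* = 11.5.
Q* = 406.75 − 1.5(11.5) = 389.5.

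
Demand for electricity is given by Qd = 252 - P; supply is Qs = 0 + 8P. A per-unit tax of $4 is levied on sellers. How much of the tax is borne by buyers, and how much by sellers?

Pre-tax equilibrium: P* = 28, Q* = 224.
Tax on sellers shifts supply to Qs = 0 + 8(P − 4) = -32 + 8P.
252 - P = -32 + 8P gives buyer price Pb = 284/9; sellers receive Ps = 284/9 − 4 = 248/9.
New quantity: Q = 252 − 1(284/9) = 1984/9.
Buyer burden = 284/9 − 28 = 32/9; seller burden = 28 − 248/9 = 4/9.

Buyers bear 32/9, sellers bear 4/9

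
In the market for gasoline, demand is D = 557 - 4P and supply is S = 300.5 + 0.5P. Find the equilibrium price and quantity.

P* = 57, Q* = 329

Set D = S: 557 - 4P = 300.5 + 0.5P.
256.5 = 4.5P, so P* = 57.
Q* = 557 − 4(57) = 329.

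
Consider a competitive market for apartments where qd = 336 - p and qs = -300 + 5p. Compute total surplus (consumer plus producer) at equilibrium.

Equilibrium: 336 - p = -300 + 5p gives p* = 106, q* = 230.
Demand choke price: p = 336; supply starts at p = 60.
CS = ½(336 − 106)(230) = 26450; PS = ½(106 − 60)(230) = 5290.

Total surplus = 31740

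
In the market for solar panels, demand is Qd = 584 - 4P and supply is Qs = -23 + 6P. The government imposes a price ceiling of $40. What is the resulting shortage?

Shortage = 207

Equilibrium price would be P* = 60.7, so the ceiling at 40 binds.
At P = 40: Qd = 584 − 4(40) = 424, Qs = -23 + 6(40) = 217.
Shortage = 424 − 217 = 207.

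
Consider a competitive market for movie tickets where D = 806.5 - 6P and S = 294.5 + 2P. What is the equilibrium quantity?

Q* = 422.5

Set D = S: 806.5 - 6P = 294.5 + 2P.
512 = 8P, so P* = 64.
Q* = 806.5 − 6(64) = 422.5.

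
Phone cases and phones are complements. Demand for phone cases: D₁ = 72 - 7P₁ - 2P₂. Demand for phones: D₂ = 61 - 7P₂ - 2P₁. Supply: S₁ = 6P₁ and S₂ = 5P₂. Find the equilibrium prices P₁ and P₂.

Market 1: 72 - 7P₁ - 2P₂ = 6P₁ → 13P₁ + 2P₂ = 72.
Market 2: 12P₂ + 2P₁ = 61.
Eliminating P₂: 12×(1) − 2×(2) gives 152P₁ = 742, so P₁ = 371/76.
Back-substitute into (2): P₂ = (61 − 2×371/76) / 12 = 649/152.

P₁ = 371/76, P₂ = 649/152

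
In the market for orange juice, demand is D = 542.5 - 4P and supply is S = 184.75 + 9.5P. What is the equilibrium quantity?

Q* = 436.5

Set D = S: 542.5 - 4P = 184.75 + 9.5P.
357.75 = 13.5P, so P* = 26.5.
Q* = 542.5 − 4(26.5) = 436.5.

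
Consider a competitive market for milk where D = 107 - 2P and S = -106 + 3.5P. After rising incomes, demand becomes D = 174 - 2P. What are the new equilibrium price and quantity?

Original equilibrium: P* = 426/11, Q* = 325/11.
New equilibrium: 174 - 2P = -106 + 3.5P, so 280 = 5.5P and P' = 560/11; Q' = 174 − 2(560/11) = 794/11.

P' = 560/11, Q' = 794/11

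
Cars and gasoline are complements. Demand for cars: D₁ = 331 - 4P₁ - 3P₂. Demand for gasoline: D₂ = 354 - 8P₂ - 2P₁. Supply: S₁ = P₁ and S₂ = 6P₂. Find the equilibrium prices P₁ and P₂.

P₁ = 55.8125, P₂ = 17.3125

Market 1: 331 - 4P₁ - 3P₂ = P₁ → 5P₁ + 3P₂ = 331.
Market 2: 14P₂ + 2P₁ = 354.
Eliminating P₂: 14×(1) − 3×(2) gives 64P₁ = 3572, so P₁ = 55.8125.
Back-substitute into (2): P₂ = (354 − 2×55.8125) / 14 = 17.3125.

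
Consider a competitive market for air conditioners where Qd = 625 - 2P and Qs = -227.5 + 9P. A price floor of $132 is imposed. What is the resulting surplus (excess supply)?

Surplus = 599.5

Equilibrium price would be P* = 77.5, so the floor at 132 binds.
At P = 132: Qd = 361, Qs = 960.5.
Surplus = 960.5 − 361 = 599.5.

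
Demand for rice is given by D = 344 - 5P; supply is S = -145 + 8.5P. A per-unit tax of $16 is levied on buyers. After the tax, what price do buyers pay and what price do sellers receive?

Pre-tax equilibrium: P* = 326/9, Q* = 1466/9.
Tax on buyers shifts demand to D = 344 − 5(P + 16) = 264 - 5P.
264 - 5P = -145 + 8.5P gives seller price Ps = 818/27; buyers pay Pb = 818/27 + 16 = 1250/27.
New quantity: Q = 344 − 5(1250/27) = 3038/27.

Buyers pay 1250/27, sellers receive 818/27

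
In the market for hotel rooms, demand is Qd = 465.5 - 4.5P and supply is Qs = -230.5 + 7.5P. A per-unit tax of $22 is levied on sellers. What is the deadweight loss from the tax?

Deadweight loss = 680.625

Pre-tax equilibrium: P* = 58, Q* = 204.5.
Tax on sellers shifts supply to Qs = -230.5 + 7.5(P − 22) = -395.5 + 7.5P.
465.5 - 4.5P = -395.5 + 7.5P gives buyer price Pb = 71.75; sellers receive Ps = 71.75 − 22 = 49.75.
New quantity: Q = 465.5 − 4.5(71.75) = 142.625.
DWL = ½ × 22 × (204.5 − 142.625) = 680.625.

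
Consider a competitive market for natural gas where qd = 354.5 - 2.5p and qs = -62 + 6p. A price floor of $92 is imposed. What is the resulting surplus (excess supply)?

Surplus = 365.5

Equilibrium price would be p* = 49, so the floor at 92 binds.
At p = 92: qd = 124.5, qs = 490.
Surplus = 490 − 124.5 = 365.5.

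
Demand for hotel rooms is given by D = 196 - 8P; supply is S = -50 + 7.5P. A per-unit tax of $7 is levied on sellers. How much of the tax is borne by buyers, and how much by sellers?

Buyers bear 105/31, sellers bear 112/31

Pre-tax equilibrium: P* = 492/31, Q* = 2140/31.
Tax on sellers shifts supply to S = -50 + 7.5(P − 7) = -102.5 + 7.5P.
196 - 8P = -102.5 + 7.5P gives buyer price Pb = 597/31; sellers receive Ps = 597/31 − 7 = 380/31.
New quantity: Q = 196 − 8(597/31) = 1300/31.
Buyer burden = 597/31 − 492/31 = 105/31; seller burden = 492/31 − 380/31 = 112/31.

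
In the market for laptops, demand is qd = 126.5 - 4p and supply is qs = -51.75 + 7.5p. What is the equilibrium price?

Set qd = qs: 126.5 - 4p = -51.75 + 7.5p.
178.25 = 11.5p, so p* = 15.5.
q* = 126.5 − 4(15.5) = 64.5.

p* = 15.5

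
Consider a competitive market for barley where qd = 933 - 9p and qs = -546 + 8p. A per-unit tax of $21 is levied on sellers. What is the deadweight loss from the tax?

Deadweight loss = 15876/17

Pre-tax equilibrium: p* = 87, q* = 150.
Tax on sellers shifts supply to qs = -546 + 8(p − 21) = -714 + 8p.
933 - 9p = -714 + 8p gives buyer price pb = 1647/17; sellers receive ps = 1647/17 − 21 = 1290/17.
New quantity: q = 933 − 9(1647/17) = 1038/17.
DWL = ½ × 21 × (150 − 1038/17) = 15876/17.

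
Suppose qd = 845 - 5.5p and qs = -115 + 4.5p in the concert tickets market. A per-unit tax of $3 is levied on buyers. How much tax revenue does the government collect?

Tax revenue = 928.725

Pre-tax equilibrium: p* = 96, q* = 317.
Tax on buyers shifts demand to qd = 845 − 5.5(p + 3) = 828.5 - 5.5p.
828.5 - 5.5p = -115 + 4.5p gives seller price ps = 94.35; buyers pay pb = 94.35 + 3 = 97.35.
New quantity: q = 845 − 5.5(97.35) = 309.575.
Revenue = 3 × 309.575 = 928.725.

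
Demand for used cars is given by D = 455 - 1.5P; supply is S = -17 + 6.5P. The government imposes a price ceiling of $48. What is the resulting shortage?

Shortage = 88

Equilibrium price would be P* = 59, so the ceiling at 48 binds.
At P = 48: D = 455 − 1.5(48) = 383, S = -17 + 6.5(48) = 295.
Shortage = 383 − 295 = 88.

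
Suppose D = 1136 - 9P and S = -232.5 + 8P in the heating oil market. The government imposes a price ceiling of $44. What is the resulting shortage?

Shortage = 620.5

Equilibrium price would be P* = 80.5, so the ceiling at 44 binds.
At P = 44: D = 1136 − 9(44) = 740, S = -232.5 + 8(44) = 119.5.
Shortage = 740 − 119.5 = 620.5.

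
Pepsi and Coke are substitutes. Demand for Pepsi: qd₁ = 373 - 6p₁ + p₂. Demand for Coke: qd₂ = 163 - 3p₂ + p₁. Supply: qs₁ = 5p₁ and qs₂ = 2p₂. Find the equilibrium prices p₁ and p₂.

Market 1: 373 - 6p₁ + p₂ = 5p₁ → 11p₁ - p₂ = 373.
Market 2: 5p₂ - p₁ = 163.
Eliminating p₂: 5×(1) + 1×(2) gives 54p₁ = 2028, so p₁ = 338/9.
Back-substitute into (2): p₂ = (163 + 1×338/9) / 5 = 361/9.

p₁ = 338/9, p₂ = 361/9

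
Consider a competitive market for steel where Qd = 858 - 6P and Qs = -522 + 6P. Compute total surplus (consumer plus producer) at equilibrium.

Total surplus = 4704

Equilibrium: 858 - 6P = -522 + 6P gives P* = 115, Q* = 168.
Demand choke price: P = 143; supply starts at P = 87.
CS = ½(143 − 115)(168) = 2352; PS = ½(115 − 87)(168) = 2352.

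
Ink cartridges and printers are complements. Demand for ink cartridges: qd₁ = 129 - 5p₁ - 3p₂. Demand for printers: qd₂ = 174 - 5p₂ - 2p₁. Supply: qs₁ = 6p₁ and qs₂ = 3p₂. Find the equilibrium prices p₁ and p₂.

Market 1: 129 - 5p₁ - 3p₂ = 6p₁ → 11p₁ + 3p₂ = 129.
Market 2: 8p₂ + 2p₁ = 174.
Eliminating p₂: 8×(1) − 3×(2) gives 82p₁ = 510, so p₁ = 255/41.
Back-substitute into (2): p₂ = (174 − 2×255/41) / 8 = 828/41.

p₁ = 255/41, p₂ = 828/41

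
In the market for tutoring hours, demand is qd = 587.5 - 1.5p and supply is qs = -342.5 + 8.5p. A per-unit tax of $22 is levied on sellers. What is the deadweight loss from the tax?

Deadweight loss = 308.55

Pre-tax equilibrium: p* = 93, q* = 448.
Tax on sellers shifts supply to qs = -342.5 + 8.5(p − 22) = -529.5 + 8.5p.
587.5 - 1.5p = -529.5 + 8.5p gives buyer price pb = 111.7; sellers receive ps = 111.7 − 22 = 89.7.
New quantity: q = 587.5 − 1.5(111.7) = 419.95.
DWL = ½ × 22 × (448 − 419.95) = 308.55.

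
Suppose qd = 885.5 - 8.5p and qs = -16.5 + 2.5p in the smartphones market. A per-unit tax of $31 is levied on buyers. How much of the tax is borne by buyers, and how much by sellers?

Pre-tax equilibrium: p* = 82, q* = 188.5.
Tax on buyers shifts demand to qd = 885.5 − 8.5(p + 31) = 622 - 8.5p.
622 - 8.5p = -16.5 + 2.5p gives seller price ps = 1277/22; buyers pay pb = 1277/22 + 31 = 1959/22.
New quantity: q = 885.5 − 8.5(1959/22) = 5659/44.
Buyer burden = 1959/22 − 82 = 155/22; seller burden = 82 − 1277/22 = 527/22.

Buyers bear 155/22, sellers bear 527/22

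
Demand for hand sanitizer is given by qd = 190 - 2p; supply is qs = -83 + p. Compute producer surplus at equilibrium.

Producer surplus = 32

Equilibrium: 190 - 2p = -83 + p gives p* = 91, q* = 8.
Supply starts at p = 83 (where qs = 0).
PS = ½(91 − 83)(8) = 32.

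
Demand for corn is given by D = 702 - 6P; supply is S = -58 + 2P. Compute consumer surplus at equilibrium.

Consumer surplus = 1452

Equilibrium: 702 - 6P = -58 + 2P gives P* = 95, Q* = 132.
Demand choke price (D = 0): P = 117.
CS = ½(117 − 95)(132) = 1452.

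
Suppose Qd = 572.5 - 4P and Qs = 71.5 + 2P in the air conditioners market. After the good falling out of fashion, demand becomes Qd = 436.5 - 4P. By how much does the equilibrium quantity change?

Original equilibrium: P* = 83.5, Q* = 238.5.
New equilibrium: 436.5 - 4P = 71.5 + 2P, so 365 = 6P and P' = 365/6; Q' = 436.5 − 4(365/6) = 1159/6.
Change in quantity: 1159/6 − 238.5 = -136/3.

ΔQ = -136/3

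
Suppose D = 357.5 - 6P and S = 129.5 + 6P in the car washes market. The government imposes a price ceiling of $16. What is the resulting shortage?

Equilibrium price would be P* = 19, so the ceiling at 16 binds.
At P = 16: D = 357.5 − 6(16) = 261.5, S = 129.5 + 6(16) = 225.5.
Shortage = 261.5 − 225.5 = 36.

Shortage = 36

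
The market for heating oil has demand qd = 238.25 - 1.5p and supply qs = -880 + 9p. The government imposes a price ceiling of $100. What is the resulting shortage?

Shortage = 68.25

Equilibrium price would be p* = 106.5, so the ceiling at 100 binds.
At p = 100: qd = 238.25 − 1.5(100) = 88.25, qs = -880 + 9(100) = 20.
Shortage = 88.25 − 20 = 68.25.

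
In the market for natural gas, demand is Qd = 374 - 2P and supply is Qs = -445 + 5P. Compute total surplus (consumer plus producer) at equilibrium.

Total surplus = 6860

Equilibrium: 374 - 2P = -445 + 5P gives P* = 117, Q* = 140.
Demand choke price: P = 187; supply starts at P = 89.
CS = ½(187 − 117)(140) = 4900; PS = ½(117 − 89)(140) = 1960.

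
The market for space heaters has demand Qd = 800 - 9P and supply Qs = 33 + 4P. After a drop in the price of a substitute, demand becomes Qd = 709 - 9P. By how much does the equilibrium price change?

ΔP = -7

Original equilibrium: P* = 59, Q* = 269.
New equilibrium: 709 - 9P = 33 + 4P, so 676 = 13P and P' = 52; Q' = 709 − 9(52) = 241.
Change in price: 52 − 59 = -7.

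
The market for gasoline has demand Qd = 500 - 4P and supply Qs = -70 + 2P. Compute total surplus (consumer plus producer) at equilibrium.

Total surplus = 5400

Equilibrium: 500 - 4P = -70 + 2P gives P* = 95, Q* = 120.
Demand choke price: P = 125; supply starts at P = 35.
CS = ½(125 − 95)(120) = 1800; PS = ½(95 − 35)(120) = 3600.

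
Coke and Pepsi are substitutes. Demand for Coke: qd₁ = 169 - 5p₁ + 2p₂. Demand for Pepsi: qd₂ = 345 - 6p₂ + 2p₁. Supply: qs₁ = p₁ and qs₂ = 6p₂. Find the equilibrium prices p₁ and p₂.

Market 1: 169 - 5p₁ + 2p₂ = p₁ → 6p₁ - 2p₂ = 169.
Market 2: 12p₂ - 2p₁ = 345.
Eliminating p₂: 12×(1) + 2×(2) gives 68p₁ = 2718, so p₁ = 1359/34.
Back-substitute into (2): p₂ = (345 + 2×1359/34) / 12 = 602/17.

p₁ = 1359/34, p₂ = 602/17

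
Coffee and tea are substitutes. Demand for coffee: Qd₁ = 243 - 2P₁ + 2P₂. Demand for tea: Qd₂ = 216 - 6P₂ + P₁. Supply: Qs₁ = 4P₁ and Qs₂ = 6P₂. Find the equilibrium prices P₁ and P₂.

P₁ = 1674/35, P₂ = 1539/70

Market 1: 243 - 2P₁ + 2P₂ = 4P₁ → 6P₁ - 2P₂ = 243.
Market 2: 12P₂ - P₁ = 216.
Eliminating P₂: 12×(1) + 2×(2) gives 70P₁ = 3348, so P₁ = 1674/35.
Back-substitute into (2): P₂ = (216 + 1×1674/35) / 12 = 1539/70.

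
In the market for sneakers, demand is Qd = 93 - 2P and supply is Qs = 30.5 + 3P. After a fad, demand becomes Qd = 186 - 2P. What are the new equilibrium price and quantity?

Original equilibrium: P* = 12.5, Q* = 68.
New equilibrium: 186 - 2P = 30.5 + 3P, so 155.5 = 5P and P' = 31.1; Q' = 186 − 2(31.1) = 123.8.

P' = 31.1, Q' = 123.8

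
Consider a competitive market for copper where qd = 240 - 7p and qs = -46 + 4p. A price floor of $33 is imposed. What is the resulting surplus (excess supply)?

Surplus = 77

Equilibrium price would be p* = 26, so the floor at 33 binds.
At p = 33: qd = 9, qs = 86.
Surplus = 86 − 9 = 77.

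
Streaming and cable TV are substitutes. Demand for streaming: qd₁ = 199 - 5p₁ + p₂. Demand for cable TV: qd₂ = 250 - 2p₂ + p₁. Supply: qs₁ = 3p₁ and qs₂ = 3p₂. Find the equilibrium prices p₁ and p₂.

Market 1: 199 - 5p₁ + p₂ = 3p₁ → 8p₁ - p₂ = 199.
Market 2: 5p₂ - p₁ = 250.
Eliminating p₂: 5×(1) + 1×(2) gives 39p₁ = 1245, so p₁ = 415/13.
Back-substitute into (2): p₂ = (250 + 1×415/13) / 5 = 733/13.

p₁ = 415/13, p₂ = 733/13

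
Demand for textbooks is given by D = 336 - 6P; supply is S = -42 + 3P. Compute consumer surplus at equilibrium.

Consumer surplus = 588

Equilibrium: 336 - 6P = -42 + 3P gives P* = 42, Q* = 84.
Demand choke price (D = 0): P = 56.
CS = ½(56 − 42)(84) = 588.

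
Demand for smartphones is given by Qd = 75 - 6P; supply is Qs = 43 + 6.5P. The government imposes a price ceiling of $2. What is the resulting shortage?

Equilibrium price would be P* = 2.56, so the ceiling at 2 binds.
At P = 2: Qd = 75 − 6(2) = 63, Qs = 43 + 6.5(2) = 56.
Shortage = 63 − 56 = 7.

Shortage = 7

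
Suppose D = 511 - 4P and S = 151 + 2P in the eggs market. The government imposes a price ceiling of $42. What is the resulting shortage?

Equilibrium price would be P* = 60, so the ceiling at 42 binds.
At P = 42: D = 511 − 4(42) = 343, S = 151 + 2(42) = 235.
Shortage = 343 − 235 = 108.

Shortage = 108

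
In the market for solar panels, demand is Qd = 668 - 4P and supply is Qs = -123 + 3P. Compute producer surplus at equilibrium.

Equilibrium: 668 - 4P = -123 + 3P gives P* = 113, Q* = 216.
Supply starts at P = 41 (where Qs = 0).
PS = ½(113 − 41)(216) = 7776.

Producer surplus = 7776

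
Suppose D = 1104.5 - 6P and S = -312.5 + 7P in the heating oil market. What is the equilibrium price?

P* = 109

Set D = S: 1104.5 - 6P = -312.5 + 7P.
1417 = 13P, so P* = 109.
Q* = 1104.5 − 6(109) = 450.5.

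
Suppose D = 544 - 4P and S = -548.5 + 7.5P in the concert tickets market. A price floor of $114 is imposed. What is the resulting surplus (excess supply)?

Equilibrium price would be P* = 95, so the floor at 114 binds.
At P = 114: D = 88, S = 306.5.
Surplus = 306.5 − 88 = 218.5.

Surplus = 218.5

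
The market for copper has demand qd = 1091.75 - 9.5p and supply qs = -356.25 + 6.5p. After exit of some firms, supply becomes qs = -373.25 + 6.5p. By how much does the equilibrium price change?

Δp = 1.0625

Original equilibrium: p* = 90.5, q* = 232.
New equilibrium: 1091.75 - 9.5p = -373.25 + 6.5p, so 1465 = 16p and p' = 91.5625; q' = 1091.75 − 9.5(91.5625) = 221.90625.
Change in price: 91.5625 − 90.5 = 1.0625.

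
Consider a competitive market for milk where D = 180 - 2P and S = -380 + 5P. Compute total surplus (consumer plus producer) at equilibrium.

Equilibrium: 180 - 2P = -380 + 5P gives P* = 80, Q* = 20.
Demand choke price: P = 90; supply starts at P = 76.
CS = ½(90 − 80)(20) = 100; PS = ½(80 − 76)(20) = 40.

Total surplus = 140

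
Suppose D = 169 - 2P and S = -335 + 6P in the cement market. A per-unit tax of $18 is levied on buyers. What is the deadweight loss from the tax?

Deadweight loss = 243

Pre-tax equilibrium: P* = 63, Q* = 43.
Tax on buyers shifts demand to D = 169 − 2(P + 18) = 133 - 2P.
133 - 2P = -335 + 6P gives seller price Ps = 58.5; buyers pay Pb = 58.5 + 18 = 76.5.
New quantity: Q = 169 − 2(76.5) = 16.
DWL = ½ × 18 × (43 − 16) = 243.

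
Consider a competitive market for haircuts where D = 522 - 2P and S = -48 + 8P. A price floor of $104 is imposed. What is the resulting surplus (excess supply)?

Equilibrium price would be P* = 57, so the floor at 104 binds.
At P = 104: D = 314, S = 784.
Surplus = 784 − 314 = 470.

Surplus = 470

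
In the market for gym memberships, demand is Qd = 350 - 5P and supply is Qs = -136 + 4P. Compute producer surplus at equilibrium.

Equilibrium: 350 - 5P = -136 + 4P gives P* = 54, Q* = 80.
Supply starts at P = 34 (where Qs = 0).
PS = ½(54 − 34)(80) = 800.

Producer surplus = 800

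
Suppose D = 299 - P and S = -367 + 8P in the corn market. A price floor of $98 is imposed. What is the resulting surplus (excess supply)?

Surplus = 216

Equilibrium price would be P* = 74, so the floor at 98 binds.
At P = 98: D = 201, S = 417.
Surplus = 417 − 201 = 216.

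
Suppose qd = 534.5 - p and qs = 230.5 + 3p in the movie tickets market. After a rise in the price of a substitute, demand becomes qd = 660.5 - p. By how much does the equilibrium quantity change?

Original equilibrium: p* = 76, q* = 458.5.
New equilibrium: 660.5 - p = 230.5 + 3p, so 430 = 4p and p' = 107.5; q' = 660.5 − 1(107.5) = 553.
Change in quantity: 553 − 458.5 = 94.5.

Δq = 94.5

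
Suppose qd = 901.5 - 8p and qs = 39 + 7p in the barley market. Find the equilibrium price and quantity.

p* = 57.5, q* = 441.5

Set qd = qs: 901.5 - 8p = 39 + 7p.
862.5 = 15p, so p* = 57.5.
q* = 901.5 − 8(57.5) = 441.5.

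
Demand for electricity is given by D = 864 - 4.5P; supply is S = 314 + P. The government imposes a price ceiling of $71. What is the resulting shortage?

Equilibrium price would be P* = 100, so the ceiling at 71 binds.
At P = 71: D = 864 − 4.5(71) = 544.5, S = 314 + 1(71) = 385.
Shortage = 544.5 − 385 = 159.5.

Shortage = 159.5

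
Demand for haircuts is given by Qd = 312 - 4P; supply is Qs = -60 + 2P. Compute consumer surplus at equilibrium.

Equilibrium: 312 - 4P = -60 + 2P gives P* = 62, Q* = 64.
Demand choke price (Qd = 0): P = 78.
CS = ½(78 − 62)(64) = 512.

Consumer surplus = 512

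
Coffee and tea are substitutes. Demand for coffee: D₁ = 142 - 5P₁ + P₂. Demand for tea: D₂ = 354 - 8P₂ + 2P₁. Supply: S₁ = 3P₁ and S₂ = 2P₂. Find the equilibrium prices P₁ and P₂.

P₁ = 887/39, P₂ = 1558/39

Market 1: 142 - 5P₁ + P₂ = 3P₁ → 8P₁ - P₂ = 142.
Market 2: 10P₂ - 2P₁ = 354.
Eliminating P₂: 10×(1) + 1×(2) gives 78P₁ = 1774, so P₁ = 887/39.
Back-substitute into (2): P₂ = (354 + 2×887/39) / 10 = 1558/39.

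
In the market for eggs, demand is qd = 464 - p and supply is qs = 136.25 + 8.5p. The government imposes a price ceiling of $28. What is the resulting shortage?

Equilibrium price would be p* = 34.5, so the ceiling at 28 binds.
At p = 28: qd = 464 − 1(28) = 436, qs = 136.25 + 8.5(28) = 374.25.
Shortage = 436 − 374.25 = 61.75.

Shortage = 61.75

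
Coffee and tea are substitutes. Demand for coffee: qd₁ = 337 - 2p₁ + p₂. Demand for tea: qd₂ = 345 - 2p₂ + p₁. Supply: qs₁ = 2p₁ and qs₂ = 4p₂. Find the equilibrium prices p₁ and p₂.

Market 1: 337 - 2p₁ + p₂ = 2p₁ → 4p₁ - p₂ = 337.
Market 2: 6p₂ - p₁ = 345.
Eliminating p₂: 6×(1) + 1×(2) gives 23p₁ = 2367, so p₁ = 2367/23.
Back-substitute into (2): p₂ = (345 + 1×2367/23) / 6 = 1717/23.

p₁ = 2367/23, p₂ = 1717/23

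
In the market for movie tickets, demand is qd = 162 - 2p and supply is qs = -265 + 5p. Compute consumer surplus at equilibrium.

Consumer surplus = 400

Equilibrium: 162 - 2p = -265 + 5p gives p* = 61, q* = 40.
Demand choke price (qd = 0): p = 81.
CS = ½(81 − 61)(40) = 400.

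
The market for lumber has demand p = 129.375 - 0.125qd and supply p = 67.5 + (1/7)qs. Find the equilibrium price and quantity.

Set the two price expressions equal: 129.375 - 0.125q = 67.5 + (1/7)q.
61.875 = (15/56)q, so q* = 231.
p* = 129.375 − (0.125)(231) = 100.5.

p* = 100.5, q* = 231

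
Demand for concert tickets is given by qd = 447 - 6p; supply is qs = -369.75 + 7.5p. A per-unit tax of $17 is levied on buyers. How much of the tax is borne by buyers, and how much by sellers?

Pre-tax equilibrium: p* = 60.5, q* = 84.
Tax on buyers shifts demand to qd = 447 − 6(p + 17) = 345 - 6p.
345 - 6p = -369.75 + 7.5p gives seller price ps = 953/18; buyers pay pb = 953/18 + 17 = 1259/18.
New quantity: q = 447 − 6(1259/18) = 82/3.
Buyer burden = 1259/18 − 60.5 = 85/9; seller burden = 60.5 − 953/18 = 68/9.

Buyers bear 85/9, sellers bear 68/9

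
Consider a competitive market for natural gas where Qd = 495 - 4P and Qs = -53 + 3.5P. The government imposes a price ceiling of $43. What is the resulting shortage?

Shortage = 225.5

Equilibrium price would be P* = 1096/15, so the ceiling at 43 binds.
At P = 43: Qd = 495 − 4(43) = 323, Qs = -53 + 3.5(43) = 97.5.
Shortage = 323 − 97.5 = 225.5.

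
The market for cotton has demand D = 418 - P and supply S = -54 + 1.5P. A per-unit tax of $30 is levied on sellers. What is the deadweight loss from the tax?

Pre-tax equilibrium: P* = 188.8, Q* = 229.2.
Tax on sellers shifts supply to S = -54 + 1.5(P − 30) = -99 + 1.5P.
418 - P = -99 + 1.5P gives buyer price Pb = 206.8; sellers receive Ps = 206.8 − 30 = 176.8.
New quantity: Q = 418 − 1(206.8) = 211.2.
DWL = ½ × 30 × (229.2 − 211.2) = 270.

Deadweight loss = 270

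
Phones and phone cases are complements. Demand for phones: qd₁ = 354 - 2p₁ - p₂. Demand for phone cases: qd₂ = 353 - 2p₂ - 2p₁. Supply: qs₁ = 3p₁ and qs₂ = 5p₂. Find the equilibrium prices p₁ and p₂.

p₁ = 2125/33, p₂ = 1057/33

Market 1: 354 - 2p₁ - p₂ = 3p₁ → 5p₁ + p₂ = 354.
Market 2: 7p₂ + 2p₁ = 353.
Eliminating p₂: 7×(1) − 1×(2) gives 33p₁ = 2125, so p₁ = 2125/33.
Back-substitute into (2): p₂ = (353 − 2×2125/33) / 7 = 1057/33.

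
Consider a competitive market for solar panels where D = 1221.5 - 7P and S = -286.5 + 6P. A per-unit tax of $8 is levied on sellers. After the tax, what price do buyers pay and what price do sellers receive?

Pre-tax equilibrium: P* = 116, Q* = 409.5.
Tax on sellers shifts supply to S = -286.5 + 6(P − 8) = -334.5 + 6P.
1221.5 - 7P = -334.5 + 6P gives buyer price Pb = 1556/13; sellers receive Ps = 1556/13 − 8 = 1452/13.
New quantity: Q = 1221.5 − 7(1556/13) = 9975/26.

Buyers pay 1556/13, sellers receive 1452/13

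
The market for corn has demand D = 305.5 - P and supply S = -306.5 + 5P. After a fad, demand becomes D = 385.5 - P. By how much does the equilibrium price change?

Original equilibrium: P* = 102, Q* = 203.5.
New equilibrium: 385.5 - P = -306.5 + 5P, so 692 = 6P and P' = 346/3; Q' = 385.5 − 1(346/3) = 1621/6.
Change in price: 346/3 − 102 = 40/3.

ΔP = 40/3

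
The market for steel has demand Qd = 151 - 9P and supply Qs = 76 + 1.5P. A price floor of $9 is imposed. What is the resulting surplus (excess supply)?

Equilibrium price would be P* = 50/7, so the floor at 9 binds.
At P = 9: Qd = 70, Qs = 89.5.
Surplus = 89.5 − 70 = 19.5.

Surplus = 19.5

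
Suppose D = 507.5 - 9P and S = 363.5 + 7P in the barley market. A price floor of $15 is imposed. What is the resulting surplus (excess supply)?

Surplus = 96

Equilibrium price would be P* = 9, so the floor at 15 binds.
At P = 15: D = 372.5, S = 468.5.
Surplus = 468.5 − 372.5 = 96.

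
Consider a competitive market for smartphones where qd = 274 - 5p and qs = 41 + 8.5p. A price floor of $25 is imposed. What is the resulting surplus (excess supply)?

Surplus = 104.5

Equilibrium price would be p* = 466/27, so the floor at 25 binds.
At p = 25: qd = 149, qs = 253.5.
Surplus = 253.5 − 149 = 104.5.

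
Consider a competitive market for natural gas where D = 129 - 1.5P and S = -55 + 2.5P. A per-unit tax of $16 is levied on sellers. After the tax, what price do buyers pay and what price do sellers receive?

Buyers pay $56, sellers receive $40

Pre-tax equilibrium: P* = 46, Q* = 60.
Tax on sellers shifts supply to S = -55 + 2.5(P − 16) = -95 + 2.5P.
129 - 1.5P = -95 + 2.5P gives buyer price Pb = 56; sellers receive Ps = 56 − 16 = 40.
New quantity: Q = 129 − 1.5(56) = 45.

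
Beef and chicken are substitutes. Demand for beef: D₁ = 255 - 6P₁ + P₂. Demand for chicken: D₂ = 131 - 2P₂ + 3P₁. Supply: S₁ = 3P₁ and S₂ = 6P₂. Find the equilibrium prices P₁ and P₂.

P₁ = 2171/69, P₂ = 648/23

Market 1: 255 - 6P₁ + P₂ = 3P₁ → 9P₁ - P₂ = 255.
Market 2: 8P₂ - 3P₁ = 131.
Eliminating P₂: 8×(1) + 1×(2) gives 69P₁ = 2171, so P₁ = 2171/69.
Back-substitute into (2): P₂ = (131 + 3×2171/69) / 8 = 648/23.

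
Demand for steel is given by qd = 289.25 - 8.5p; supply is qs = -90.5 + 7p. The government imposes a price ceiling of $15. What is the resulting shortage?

Shortage = 147.25

Equilibrium price would be p* = 24.5, so the ceiling at 15 binds.
At p = 15: qd = 289.25 − 8.5(15) = 161.75, qs = -90.5 + 7(15) = 14.5.
Shortage = 161.75 − 14.5 = 147.25.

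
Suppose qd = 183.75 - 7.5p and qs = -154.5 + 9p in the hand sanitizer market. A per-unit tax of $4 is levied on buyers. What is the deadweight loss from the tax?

Deadweight loss = 360/11

Pre-tax equilibrium: p* = 20.5, q* = 30.
Tax on buyers shifts demand to qd = 183.75 − 7.5(p + 4) = 153.75 - 7.5p.
153.75 - 7.5p = -154.5 + 9p gives seller price ps = 411/22; buyers pay pb = 411/22 + 4 = 499/22.
New quantity: q = 183.75 − 7.5(499/22) = 150/11.
DWL = ½ × 4 × (30 − 150/11) = 360/11.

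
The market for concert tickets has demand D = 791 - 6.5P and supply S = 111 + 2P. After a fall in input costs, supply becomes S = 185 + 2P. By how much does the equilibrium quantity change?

Original equilibrium: P* = 80, Q* = 271.
New equilibrium: 791 - 6.5P = 185 + 2P, so 606 = 8.5P and P' = 1212/17; Q' = 791 − 6.5(1212/17) = 5569/17.
Change in quantity: 5569/17 − 271 = 962/17.

ΔQ = 962/17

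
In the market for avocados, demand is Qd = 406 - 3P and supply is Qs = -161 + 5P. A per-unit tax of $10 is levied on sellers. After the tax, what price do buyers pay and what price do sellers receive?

Pre-tax equilibrium: P* = 70.875, Q* = 193.375.
Tax on sellers shifts supply to Qs = -161 + 5(P − 10) = -211 + 5P.
406 - 3P = -211 + 5P gives buyer price Pb = 77.125; sellers receive Ps = 77.125 − 10 = 67.125.
New quantity: Q = 406 − 3(77.125) = 174.625.

Buyers pay $77.125, sellers receive $67.125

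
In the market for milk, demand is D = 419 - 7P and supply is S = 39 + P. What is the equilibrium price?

Set D = S: 419 - 7P = 39 + P.
380 = 8P, so P* = 47.5.
Q* = 419 − 7(47.5) = 86.5.

P* = 47.5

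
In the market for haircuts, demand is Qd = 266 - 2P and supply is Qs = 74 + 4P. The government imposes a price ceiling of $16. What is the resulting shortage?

Shortage = 96

Equilibrium price would be P* = 32, so the ceiling at 16 binds.
At P = 16: Qd = 266 − 2(16) = 234, Qs = 74 + 4(16) = 138.
Shortage = 234 − 138 = 96.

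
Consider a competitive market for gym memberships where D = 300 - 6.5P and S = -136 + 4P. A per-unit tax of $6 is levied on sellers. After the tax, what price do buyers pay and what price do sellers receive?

Pre-tax equilibrium: P* = 872/21, Q* = 632/21.
Tax on sellers shifts supply to S = -136 + 4(P − 6) = -160 + 4P.
300 - 6.5P = -160 + 4P gives buyer price Pb = 920/21; sellers receive Ps = 920/21 − 6 = 794/21.
New quantity: Q = 300 − 6.5(920/21) = 320/21.

Buyers pay 920/21, sellers receive 794/21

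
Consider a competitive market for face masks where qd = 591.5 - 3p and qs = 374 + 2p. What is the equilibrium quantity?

q* = 461

Set qd = qs: 591.5 - 3p = 374 + 2p.
217.5 = 5p, so p* = 43.5.
q* = 591.5 − 3(43.5) = 461.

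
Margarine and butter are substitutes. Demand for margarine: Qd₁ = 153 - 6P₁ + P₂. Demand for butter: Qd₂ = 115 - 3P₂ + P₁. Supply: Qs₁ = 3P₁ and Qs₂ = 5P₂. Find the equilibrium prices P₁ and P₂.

P₁ = 1339/71, P₂ = 1188/71

Market 1: 153 - 6P₁ + P₂ = 3P₁ → 9P₁ - P₂ = 153.
Market 2: 8P₂ - P₁ = 115.
Eliminating P₂: 8×(1) + 1×(2) gives 71P₁ = 1339, so P₁ = 1339/71.
Back-substitute into (2): P₂ = (115 + 1×1339/71) / 8 = 1188/71.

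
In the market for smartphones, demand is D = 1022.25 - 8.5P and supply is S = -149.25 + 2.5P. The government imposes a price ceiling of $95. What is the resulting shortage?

Shortage = 126.5

Equilibrium price would be P* = 106.5, so the ceiling at 95 binds.
At P = 95: D = 1022.25 − 8.5(95) = 214.75, S = -149.25 + 2.5(95) = 88.25.
Shortage = 214.75 − 88.25 = 126.5.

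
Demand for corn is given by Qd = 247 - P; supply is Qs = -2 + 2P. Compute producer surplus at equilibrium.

Equilibrium: 247 - P = -2 + 2P gives P* = 83, Q* = 164.
Supply starts at P = 1 (where Qs = 0).
PS = ½(83 − 1)(164) = 6724.

Producer surplus = 6724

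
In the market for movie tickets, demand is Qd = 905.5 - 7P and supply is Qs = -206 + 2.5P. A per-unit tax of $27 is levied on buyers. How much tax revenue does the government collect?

Pre-tax equilibrium: P* = 117, Q* = 86.5.
Tax on buyers shifts demand to Qd = 905.5 − 7(P + 27) = 716.5 - 7P.
716.5 - 7P = -206 + 2.5P gives seller price Ps = 1845/19; buyers pay Pb = 1845/19 + 27 = 2358/19.
New quantity: Q = 905.5 − 7(2358/19) = 1397/38.
Revenue = 27 × 1397/38 = 37719/38.

Tax revenue = 37719/38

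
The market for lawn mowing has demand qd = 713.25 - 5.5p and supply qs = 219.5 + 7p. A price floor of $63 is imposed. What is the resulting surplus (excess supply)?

Equilibrium price would be p* = 39.5, so the floor at 63 binds.
At p = 63: qd = 366.75, qs = 660.5.
Surplus = 660.5 − 366.75 = 293.75.

Surplus = 293.75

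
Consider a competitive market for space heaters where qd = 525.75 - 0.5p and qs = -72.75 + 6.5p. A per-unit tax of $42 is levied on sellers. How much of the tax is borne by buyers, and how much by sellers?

Pre-tax equilibrium: p* = 85.5, q* = 483.
Tax on sellers shifts supply to qs = -72.75 + 6.5(p − 42) = -345.75 + 6.5p.
525.75 - 0.5p = -345.75 + 6.5p gives buyer price pb = 124.5; sellers receive ps = 124.5 − 42 = 82.5.
New quantity: q = 525.75 − 0.5(124.5) = 463.5.
Buyer burden = 124.5 − 85.5 = 39; seller burden = 85.5 − 82.5 = 3.

Buyers bear $39, sellers bear $3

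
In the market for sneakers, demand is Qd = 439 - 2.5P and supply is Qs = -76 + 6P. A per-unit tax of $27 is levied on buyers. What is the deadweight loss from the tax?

Deadweight loss = 10935/17

Pre-tax equilibrium: P* = 1030/17, Q* = 4888/17.
Tax on buyers shifts demand to Qd = 439 − 2.5(P + 27) = 371.5 - 2.5P.
371.5 - 2.5P = -76 + 6P gives seller price Ps = 895/17; buyers pay Pb = 895/17 + 27 = 1354/17.
New quantity: Q = 439 − 2.5(1354/17) = 4078/17.
DWL = ½ × 27 × (4888/17 − 4078/17) = 10935/17.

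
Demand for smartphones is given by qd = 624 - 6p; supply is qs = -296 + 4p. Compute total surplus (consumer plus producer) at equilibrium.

Total surplus = 1080

Equilibrium: 624 - 6p = -296 + 4p gives p* = 92, q* = 72.
Demand choke price: p = 104; supply starts at p = 74.
CS = ½(104 − 92)(72) = 432; PS = ½(92 − 74)(72) = 648.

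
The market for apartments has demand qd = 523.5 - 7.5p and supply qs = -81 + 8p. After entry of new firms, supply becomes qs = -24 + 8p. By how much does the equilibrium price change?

Original equilibrium: p* = 39, q* = 231.
New equilibrium: 523.5 - 7.5p = -24 + 8p, so 547.5 = 15.5p and p' = 1095/31; q' = 523.5 − 7.5(1095/31) = 8016/31.
Change in price: 1095/31 − 39 = -114/31.

Δp = -114/31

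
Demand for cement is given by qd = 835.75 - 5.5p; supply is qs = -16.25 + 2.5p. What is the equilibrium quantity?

Set qd = qs: 835.75 - 5.5p = -16.25 + 2.5p.
852 = 8p, so p* = 106.5.
q* = 835.75 − 5.5(106.5) = 250.

q* = 250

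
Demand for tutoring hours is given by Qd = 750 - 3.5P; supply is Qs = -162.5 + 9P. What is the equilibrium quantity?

Set Qd = Qs: 750 - 3.5P = -162.5 + 9P.
912.5 = 12.5P, so P* = 73.
Q* = 750 − 3.5(73) = 494.5.

Q* = 494.5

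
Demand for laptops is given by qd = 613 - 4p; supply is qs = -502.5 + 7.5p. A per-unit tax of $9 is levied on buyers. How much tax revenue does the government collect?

Pre-tax equilibrium: p* = 97, q* = 225.
Tax on buyers shifts demand to qd = 613 − 4(p + 9) = 577 - 4p.
577 - 4p = -502.5 + 7.5p gives seller price ps = 2159/23; buyers pay pb = 2159/23 + 9 = 2366/23.
New quantity: q = 613 − 4(2366/23) = 4635/23.
Revenue = 9 × 4635/23 = 41715/23.

Tax revenue = 41715/23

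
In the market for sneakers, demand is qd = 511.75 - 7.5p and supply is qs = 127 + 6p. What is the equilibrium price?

p* = 28.5

Set qd = qs: 511.75 - 7.5p = 127 + 6p.
384.75 = 13.5p, so p* = 28.5.
q* = 511.75 − 7.5(28.5) = 298.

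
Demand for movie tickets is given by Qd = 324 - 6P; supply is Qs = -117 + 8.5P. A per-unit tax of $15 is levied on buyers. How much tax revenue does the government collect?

Pre-tax equilibrium: P* = 882/29, Q* = 4104/29.
Tax on buyers shifts demand to Qd = 324 − 6(P + 15) = 234 - 6P.
234 - 6P = -117 + 8.5P gives seller price Ps = 702/29; buyers pay Pb = 702/29 + 15 = 1137/29.
New quantity: Q = 324 − 6(1137/29) = 2574/29.
Revenue = 15 × 2574/29 = 38610/29.

Tax revenue = 38610/29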